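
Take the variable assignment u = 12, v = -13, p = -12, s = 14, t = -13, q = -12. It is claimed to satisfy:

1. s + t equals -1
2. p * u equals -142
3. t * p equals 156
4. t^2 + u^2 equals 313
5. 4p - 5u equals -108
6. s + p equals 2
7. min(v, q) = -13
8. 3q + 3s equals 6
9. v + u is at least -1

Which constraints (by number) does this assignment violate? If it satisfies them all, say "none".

1. s + t = 14 + (-13) = 1, not -1 — violated.
2. p * u = -12 * 12 = -144, not -142 — violated.
3. t * p = -13 * (-12) = 156 — OK.
4. t^2 + u^2 = (-13)^2 + 12^2 = 169 + 144 = 313 — OK.
5. 4p - 5u = 4(-12) - 5(12) = -108 — OK.
6. s + p = 14 + (-12) = 2 — OK.
7. min(-13, -12) = -13 — OK.
8. 3q + 3s = 3(-12) + 3(14) = 6 — OK.
9. v + u = -13 + 12 = -1; -1 ≥ -1 — OK.

No — constraints 1, 2 are not satisfied.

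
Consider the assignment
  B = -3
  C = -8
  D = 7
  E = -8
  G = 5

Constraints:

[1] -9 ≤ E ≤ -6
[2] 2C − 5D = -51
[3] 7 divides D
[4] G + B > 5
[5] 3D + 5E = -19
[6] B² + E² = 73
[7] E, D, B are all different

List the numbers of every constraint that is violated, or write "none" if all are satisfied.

[1] E = -8 lies in [-9, -6] — satisfied.
[2] 2C − 5D = 2(-8) − 5(7) = -51 — satisfied.
[3] 7 / 7 = 1, so 7 divides 7 — satisfied.
[4] G + B = 5 + (-3) = 2; 2 ≤ 5, bound 5 not met — violated.
[5] 3D + 5E = 3(7) + 5(-8) = -19 — satisfied.
[6] B² + E² = (-3)² + (-8)² = 9 + 64 = 73 — satisfied.
[7] values -8, 7, -3 are pairwise distinct — satisfied.

Constraint 4 does not hold.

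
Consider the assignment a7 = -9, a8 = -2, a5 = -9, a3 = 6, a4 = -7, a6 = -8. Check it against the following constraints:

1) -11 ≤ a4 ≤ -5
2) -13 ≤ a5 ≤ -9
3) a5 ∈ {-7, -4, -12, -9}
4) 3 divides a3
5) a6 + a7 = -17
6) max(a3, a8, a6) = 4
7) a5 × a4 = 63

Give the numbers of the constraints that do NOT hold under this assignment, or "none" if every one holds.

Constraint 6 does not hold.

1) a4 = -7 lies in [-11, -5]  OK
2) a5 = -9 lies in [-13, -9]  OK
3) a5 = -9 is in {-7, -4, -12, -9}  OK
4) 6 / 3 = 2, so 3 divides 6  OK
5) a6 + a7 = -8 + (-9) = -17  OK
6) max(6, -2, -8) = 6, not 4  FAIL
7) a5 × a4 = -9 × (-7) = 63  OK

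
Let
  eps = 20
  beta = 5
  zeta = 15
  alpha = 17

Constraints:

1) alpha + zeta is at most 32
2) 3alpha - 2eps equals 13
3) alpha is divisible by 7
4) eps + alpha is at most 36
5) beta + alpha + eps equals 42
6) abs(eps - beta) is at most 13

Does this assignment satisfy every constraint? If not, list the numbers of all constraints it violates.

Constraints 2, 3, 4, 6 are violated.

1) alpha + zeta = 17 + 15 = 32; 32 ≤ 32  ✓
2) 3alpha - 2eps = 3(17) - 2(20) = 11, not 13  ✗
3) 17 = 7*2 + 3, so 7 does not divide 17  ✗
4) eps + alpha = 20 + 17 = 37; 37 > 36, bound 36 not met  ✗
5) beta + alpha + eps = 5 + 17 + 20 = 42  ✓
6) abs(20 - 5) = 15; 15 > 13, exceeds bound 13  ✗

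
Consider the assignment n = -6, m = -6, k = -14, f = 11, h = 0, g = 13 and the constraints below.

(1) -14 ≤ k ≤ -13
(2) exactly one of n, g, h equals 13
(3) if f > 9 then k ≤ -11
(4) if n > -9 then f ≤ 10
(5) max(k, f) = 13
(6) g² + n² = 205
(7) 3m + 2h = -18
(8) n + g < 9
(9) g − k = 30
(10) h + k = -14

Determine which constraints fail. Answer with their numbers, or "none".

Violated: 4, 5, 9.

(1) k = -14 lies in [-14, -13] — OK.
(2) n=-6, g=13, h=0; 1 of them equals 13 — OK.
(3) f = 11 > 9, so we need k ≤ -11; k = -14 ≤ -11 — OK.
(4) n = -6 > -9, so we need f ≤ 10; but f = 11 > 10 — violated.
(5) max(-14, 11) = 11, not 13 — violated.
(6) g² + n² = 13² + (-6)² = 169 + 36 = 205 — OK.
(7) 3m + 2h = 3(-6) + 2(0) = -18 — OK.
(8) n + g = -6 + 13 = 7; 7 < 9 — OK.
(9) g − k = 13 − (-14) = 27, not 30 — violated.
(10) h + k = 0 + (-14) = -14 — OK.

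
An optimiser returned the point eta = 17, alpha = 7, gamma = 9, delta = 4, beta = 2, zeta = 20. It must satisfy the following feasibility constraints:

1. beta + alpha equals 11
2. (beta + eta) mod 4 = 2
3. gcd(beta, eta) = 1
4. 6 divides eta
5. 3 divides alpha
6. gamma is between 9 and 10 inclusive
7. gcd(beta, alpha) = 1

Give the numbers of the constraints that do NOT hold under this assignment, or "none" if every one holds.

Violated: 1, 2, 4, and 5.

1. beta + alpha = 2 + 7 = 9, not 11  ✗
2. beta + eta = 19; 19 mod 4 = 3, not 2  ✗
3. gcd(2, 17) = 1  ✓
4. 17 = 6*2 + 5, so 6 does not divide 17  ✗
5. 7 = 3*2 + 1, so 3 does not divide 7  ✗
6. gamma = 9 lies in [9, 10]  ✓
7. gcd(2, 7) = 1  ✓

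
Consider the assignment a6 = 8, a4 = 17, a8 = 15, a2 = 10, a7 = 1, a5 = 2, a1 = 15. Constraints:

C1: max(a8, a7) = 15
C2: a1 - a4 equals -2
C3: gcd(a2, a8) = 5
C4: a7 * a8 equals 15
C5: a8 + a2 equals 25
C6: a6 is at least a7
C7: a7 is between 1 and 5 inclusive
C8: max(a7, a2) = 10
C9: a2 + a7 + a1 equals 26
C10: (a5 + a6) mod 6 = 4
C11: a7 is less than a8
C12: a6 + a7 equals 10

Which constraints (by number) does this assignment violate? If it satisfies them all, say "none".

C1: max(15, 1) = 15  OK
C2: a1 - a4 = 15 - 17 = -2  OK
C3: gcd(10, 15) = 5  OK
C4: a7 * a8 = 1 * 15 = 15  OK
C5: a8 + a2 = 15 + 10 = 25  OK
C6: a6 = 8, a7 = 1; 8 ≥ 1  OK
C7: a7 = 1 lies in [1, 5]  OK
C8: max(1, 10) = 10  OK
C9: a2 + a7 + a1 = 10 + 1 + 15 = 26  OK
C10: a5 + a6 = 10; 10 mod 6 = 4  OK
C11: a7 = 1, a8 = 15; 1 < 15  OK
C12: a6 + a7 = 8 + 1 = 9, not 10  FAIL

No — constraint 12 is not satisfied.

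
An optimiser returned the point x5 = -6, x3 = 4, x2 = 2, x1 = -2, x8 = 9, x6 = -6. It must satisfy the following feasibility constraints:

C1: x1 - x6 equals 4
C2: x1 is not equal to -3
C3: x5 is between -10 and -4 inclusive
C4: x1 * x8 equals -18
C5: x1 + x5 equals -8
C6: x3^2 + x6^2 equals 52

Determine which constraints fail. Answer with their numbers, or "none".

C1: x1 - x6 = -2 - (-6) = 4  true
C2: x1 = -2, and -2 ≠ -3  true
C3: x5 = -6 lies in [-10, -4]  true
C4: x1 * x8 = -2 * 9 = -18  true
C5: x1 + x5 = -2 + (-6) = -8  true
C6: x3^2 + x6^2 = 4^2 + (-6)^2 = 16 + 36 = 52  true

All constraints are satisfied.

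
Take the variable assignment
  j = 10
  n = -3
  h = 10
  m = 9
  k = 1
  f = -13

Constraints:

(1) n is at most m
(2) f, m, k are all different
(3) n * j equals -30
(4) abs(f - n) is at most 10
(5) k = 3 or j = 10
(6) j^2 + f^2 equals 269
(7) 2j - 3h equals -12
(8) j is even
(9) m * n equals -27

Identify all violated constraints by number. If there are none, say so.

Constraint 7 does not hold.

(1) n = -3, m = 9; -3 ≤ 9 — satisfied.
(2) values -13, 9, 1 are pairwise distinct — satisfied.
(3) n * j = -3 * 10 = -30 — satisfied.
(4) abs(-13 - (-3)) = 10; 10 ≤ 10 — satisfied.
(5) k = 1 ≠ 3, but j = 10 = 10 (second disjunct) — satisfied.
(6) j^2 + f^2 = 10^2 + (-13)^2 = 100 + 169 = 269 — satisfied.
(7) 2j - 3h = 2(10) - 3(10) = -10, not -12 — violated.
(8) j = 10 is even — satisfied.
(9) m * n = 9 * (-3) = -27 — satisfied.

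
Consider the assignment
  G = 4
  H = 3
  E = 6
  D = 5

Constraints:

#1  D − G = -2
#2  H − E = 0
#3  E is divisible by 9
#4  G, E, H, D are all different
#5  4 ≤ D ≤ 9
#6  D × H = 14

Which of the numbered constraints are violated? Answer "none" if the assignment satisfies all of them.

#1 D − G = 5 − 4 = 1, not -2  false
#2 H − E = 3 − 6 = -3, not 0  false
#3 6 = 9×0 + 6, so 9 does not divide 6  false
#4 values 4, 6, 3, 5 are pairwise distinct  true
#5 D = 5 lies in [4, 9]  true
#6 D × H = 5 × 3 = 15, not 14  false

Constraints 1, 2, 3, 6 are violated.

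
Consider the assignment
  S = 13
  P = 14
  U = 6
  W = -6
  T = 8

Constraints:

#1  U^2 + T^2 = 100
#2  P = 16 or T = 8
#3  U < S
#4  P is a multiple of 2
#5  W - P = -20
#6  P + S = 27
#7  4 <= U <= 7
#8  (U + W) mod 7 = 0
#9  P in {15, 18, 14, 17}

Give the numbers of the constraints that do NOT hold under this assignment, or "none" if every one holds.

#1 U^2 + T^2 = 6^2 + 8^2 = 36 + 64 = 100  true
#2 P = 14 ≠ 16, but T = 8 = 8 (second disjunct)  true
#3 U = 6, S = 13; 6 < 13  true
#4 14 / 2 = 7, so 2 divides 14  true
#5 W - P = -6 - 14 = -20  true
#6 P + S = 14 + 13 = 27  true
#7 U = 6 lies in [4, 7]  true
#8 U + W = 0; 0 mod 7 = 0  true
#9 P = 14 is in {15, 18, 14, 17}  true

All constraints are satisfied.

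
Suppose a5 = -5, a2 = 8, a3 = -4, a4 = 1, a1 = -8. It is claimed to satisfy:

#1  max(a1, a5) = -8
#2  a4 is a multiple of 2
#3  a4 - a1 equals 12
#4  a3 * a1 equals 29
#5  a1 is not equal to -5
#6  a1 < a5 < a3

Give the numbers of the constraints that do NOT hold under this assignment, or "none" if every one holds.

#1 max(-8, -5) = -5, not -8  no
#2 1 = 2*0 + 1, so 2 does not divide 1  no
#3 a4 - a1 = 1 - (-8) = 9, not 12  no
#4 a3 * a1 = -4 * (-8) = 32, not 29  no
#5 a1 = -8, and -8 ≠ -5  yes
#6 values -8 < -5 < -4  yes

The assignment fails constraints 1, 2, 3, and 4.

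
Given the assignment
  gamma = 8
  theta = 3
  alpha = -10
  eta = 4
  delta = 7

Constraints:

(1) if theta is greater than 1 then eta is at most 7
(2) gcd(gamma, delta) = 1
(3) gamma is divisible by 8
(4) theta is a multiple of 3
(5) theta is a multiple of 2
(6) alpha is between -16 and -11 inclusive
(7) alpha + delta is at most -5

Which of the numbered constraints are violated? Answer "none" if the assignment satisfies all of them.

Constraints 5, 6, and 7 do not hold.

(1) theta = 3 > 1, so we need eta ≤ 7; eta = 4 ≤ 7  OK
(2) gcd(8, 7) = 1  OK
(3) 8 / 8 = 1, so 8 divides 8  OK
(4) 3 / 3 = 1, so 3 divides 3  OK
(5) 3 = 2*1 + 1, so 2 does not divide 3  FAIL
(6) alpha = -10 is outside [-16, -11]  FAIL
(7) alpha + delta = -10 + 7 = -3; -3 > -5, bound -5 not met  FAIL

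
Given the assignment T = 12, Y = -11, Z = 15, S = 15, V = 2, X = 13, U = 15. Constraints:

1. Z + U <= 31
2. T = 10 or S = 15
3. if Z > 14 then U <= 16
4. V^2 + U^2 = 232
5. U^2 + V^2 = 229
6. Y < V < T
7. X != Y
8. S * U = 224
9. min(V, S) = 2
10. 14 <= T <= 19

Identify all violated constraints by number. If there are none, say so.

1. Z + U = 15 + 15 = 30; 30 ≤ 31 — satisfied.
2. T = 12 ≠ 10, but S = 15 = 15 (second disjunct) — satisfied.
3. Z = 15 > 14, so we need U ≤ 16; U = 15 ≤ 16 — satisfied.
4. V^2 + U^2 = 2^2 + 15^2 = 4 + 225 = 229, not 232 — violated.
5. U^2 + V^2 = 15^2 + 2^2 = 225 + 4 = 229 — satisfied.
6. values -11 < 2 < 12 — satisfied.
7. X = 13, Y = -11; distinct — satisfied.
8. S * U = 15 * 15 = 225, not 224 — violated.
9. min(2, 15) = 2 — satisfied.
10. T = 12 is outside [14, 19] — violated.

Constraints 4, 8, 10 are violated.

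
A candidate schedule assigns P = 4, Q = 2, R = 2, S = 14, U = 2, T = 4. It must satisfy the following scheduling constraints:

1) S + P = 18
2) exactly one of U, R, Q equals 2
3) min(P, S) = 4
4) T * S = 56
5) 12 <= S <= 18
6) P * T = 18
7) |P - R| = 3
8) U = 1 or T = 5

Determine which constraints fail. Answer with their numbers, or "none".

1) S + P = 14 + 4 = 18  holds
2) U=2, R=2, Q=2; 3 of them equal 2, not exactly one  fails
3) min(4, 14) = 4  holds
4) T * S = 4 * 14 = 56  holds
5) S = 14 lies in [12, 18]  holds
6) P * T = 4 * 4 = 16, not 18  fails
7) |4 - 2| = 2, not 3  fails
8) U = 2 ≠ 1 and T = 4 ≠ 5; both disjuncts false  fails

Violated: 2, 6, 7, and 8.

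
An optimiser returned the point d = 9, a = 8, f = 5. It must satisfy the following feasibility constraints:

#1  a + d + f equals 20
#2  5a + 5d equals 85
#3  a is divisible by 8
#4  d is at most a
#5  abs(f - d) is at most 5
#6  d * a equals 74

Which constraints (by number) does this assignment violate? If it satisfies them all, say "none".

Violated: 1, 4, and 6.

#1 a + d + f = 8 + 9 + 5 = 22, not 20 — violated.
#2 5a + 5d = 5(8) + 5(9) = 85 — OK.
#3 8 / 8 = 1, so 8 divides 8 — OK.
#4 d = 9, a = 8; 9 > 8 (want ≤) — violated.
#5 abs(5 - 9) = 4; 4 ≤ 5 — OK.
#6 d * a = 9 * 8 = 72, not 74 — violated.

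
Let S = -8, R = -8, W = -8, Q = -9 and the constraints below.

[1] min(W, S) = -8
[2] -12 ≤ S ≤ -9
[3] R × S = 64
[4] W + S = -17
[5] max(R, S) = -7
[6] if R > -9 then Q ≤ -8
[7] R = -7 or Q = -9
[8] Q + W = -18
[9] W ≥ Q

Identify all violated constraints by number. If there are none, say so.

Constraints 2, 4, 5, and 8 are violated.

[1] min(-8, -8) = -8 — holds.
[2] S = -8 is outside [-12, -9] — fails.
[3] R × S = -8 × (-8) = 64 — holds.
[4] W + S = -8 + (-8) = -16, not -17 — fails.
[5] max(-8, -8) = -8, not -7 — fails.
[6] R = -8 > -9, so we need Q ≤ -8; Q = -9 ≤ -8 — holds.
[7] R = -8 ≠ -7, but Q = -9 = -9 (second disjunct) — holds.
[8] Q + W = -9 + (-8) = -17, not -18 — fails.
[9] W = -8, Q = -9; -8 ≥ -9 — holds.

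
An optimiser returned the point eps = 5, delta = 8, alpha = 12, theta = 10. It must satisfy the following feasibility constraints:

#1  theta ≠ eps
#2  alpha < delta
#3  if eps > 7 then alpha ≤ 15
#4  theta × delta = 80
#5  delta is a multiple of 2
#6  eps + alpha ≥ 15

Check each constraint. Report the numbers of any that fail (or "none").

Violated: 2.

#1 theta = 10, eps = 5; distinct — satisfied.
#2 alpha = 12, delta = 8; 12 ≥ 8 (want <) — violated.
#3 eps = 5, not > 7; antecedent false, conditional vacuously true — satisfied.
#4 theta × delta = 10 × 8 = 80 — satisfied.
#5 8 / 2 = 4, so 2 divides 8 — satisfied.
#6 eps + alpha = 5 + 12 = 17; 17 ≥ 15 — satisfied.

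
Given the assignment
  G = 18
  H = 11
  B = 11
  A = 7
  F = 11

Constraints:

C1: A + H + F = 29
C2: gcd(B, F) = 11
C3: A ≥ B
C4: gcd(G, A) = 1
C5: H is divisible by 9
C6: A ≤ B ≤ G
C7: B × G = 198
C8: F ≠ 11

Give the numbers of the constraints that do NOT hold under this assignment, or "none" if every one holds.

Constraints 3, 5, and 8 are violated.

C1: A + H + F = 7 + 11 + 11 = 29  yes
C2: gcd(11, 11) = 11  yes
C3: A = 7, B = 11; 7 < 11 (want ≥)  no
C4: gcd(18, 7) = 1  yes
C5: 11 = 9×1 + 2, so 9 does not divide 11  no
C6: values 7 ≤ 11 ≤ 18  yes
C7: B × G = 11 × 18 = 198  yes
C8: F = 11, but 11 is required to differ  no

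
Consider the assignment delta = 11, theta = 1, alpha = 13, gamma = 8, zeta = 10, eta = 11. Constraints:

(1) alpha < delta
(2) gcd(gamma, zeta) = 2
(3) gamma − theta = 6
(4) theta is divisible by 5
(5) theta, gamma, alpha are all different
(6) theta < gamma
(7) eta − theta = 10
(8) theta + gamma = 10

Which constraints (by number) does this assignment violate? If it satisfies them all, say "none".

The assignment fails constraints 1, 3, 4, and 8.

(1) alpha = 13, delta = 11; 13 ≥ 11 (want <) — does not hold.
(2) gcd(8, 10) = 2 — holds.
(3) gamma − theta = 8 − 1 = 7, not 6 — does not hold.
(4) 1 = 5×0 + 1, so 5 does not divide 1 — does not hold.
(5) values 1, 8, 13 are pairwise distinct — holds.
(6) theta = 1, gamma = 8; 1 < 8 — holds.
(7) eta − theta = 11 − 1 = 10 — holds.
(8) theta + gamma = 1 + 8 = 9, not 10 — does not hold.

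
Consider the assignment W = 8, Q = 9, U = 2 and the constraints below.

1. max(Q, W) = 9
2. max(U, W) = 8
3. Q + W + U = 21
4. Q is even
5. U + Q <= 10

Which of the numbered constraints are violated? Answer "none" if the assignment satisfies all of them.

Constraints 3, 4, 5 are violated.

1. max(9, 8) = 9 — satisfied.
2. max(2, 8) = 8 — satisfied.
3. Q + W + U = 9 + 8 + 2 = 19, not 21 — violated.
4. Q = 9 is odd — violated.
5. U + Q = 2 + 9 = 11; 11 > 10, bound 10 not met — violated.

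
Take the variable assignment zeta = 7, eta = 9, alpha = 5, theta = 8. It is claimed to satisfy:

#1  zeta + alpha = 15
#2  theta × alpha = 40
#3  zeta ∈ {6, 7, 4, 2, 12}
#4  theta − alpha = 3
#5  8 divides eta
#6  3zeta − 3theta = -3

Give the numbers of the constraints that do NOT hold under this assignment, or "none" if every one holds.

The assignment fails constraints 1 and 5.

#1 zeta + alpha = 7 + 5 = 12, not 15  false
#2 theta × alpha = 8 × 5 = 40  true
#3 zeta = 7 is in {6, 7, 4, 2, 12}  true
#4 theta − alpha = 8 − 5 = 3  true
#5 9 = 8×1 + 1, so 8 does not divide 9  false
#6 3zeta − 3theta = 3(7) − 3(8) = -3  true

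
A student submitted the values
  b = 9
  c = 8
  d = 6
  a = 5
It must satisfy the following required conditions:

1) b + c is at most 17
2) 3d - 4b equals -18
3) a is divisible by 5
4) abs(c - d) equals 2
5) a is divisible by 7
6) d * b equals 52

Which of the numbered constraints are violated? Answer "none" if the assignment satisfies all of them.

1) b + c = 9 + 8 = 17; 17 ≤ 17  yes
2) 3d - 4b = 3(6) - 4(9) = -18  yes
3) 5 / 5 = 1, so 5 divides 5  yes
4) abs(8 - 6) = 2  yes
5) 5 = 7*0 + 5, so 7 does not divide 5  no
6) d * b = 6 * 9 = 54, not 52  no

No — constraints 5 and 6 are not satisfied.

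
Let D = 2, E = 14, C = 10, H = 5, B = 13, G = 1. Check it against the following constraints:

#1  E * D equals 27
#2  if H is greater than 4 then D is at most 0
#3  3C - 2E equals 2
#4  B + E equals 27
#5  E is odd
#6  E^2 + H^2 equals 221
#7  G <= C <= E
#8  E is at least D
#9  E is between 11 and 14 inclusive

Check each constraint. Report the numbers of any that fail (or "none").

#1 E * D = 14 * 2 = 28, not 27 — violated.
#2 H = 5 > 4, so we need D ≤ 0; but D = 2 > 0 — violated.
#3 3C - 2E = 3(10) - 2(14) = 2 — OK.
#4 B + E = 13 + 14 = 27 — OK.
#5 E = 14 is even — violated.
#6 E^2 + H^2 = 14^2 + 5^2 = 196 + 25 = 221 — OK.
#7 values 1 <= 10 <= 14 — OK.
#8 E = 14, D = 2; 14 ≥ 2 — OK.
#9 E = 14 lies in [11, 14] — OK.

The assignment fails constraints 1, 2, and 5.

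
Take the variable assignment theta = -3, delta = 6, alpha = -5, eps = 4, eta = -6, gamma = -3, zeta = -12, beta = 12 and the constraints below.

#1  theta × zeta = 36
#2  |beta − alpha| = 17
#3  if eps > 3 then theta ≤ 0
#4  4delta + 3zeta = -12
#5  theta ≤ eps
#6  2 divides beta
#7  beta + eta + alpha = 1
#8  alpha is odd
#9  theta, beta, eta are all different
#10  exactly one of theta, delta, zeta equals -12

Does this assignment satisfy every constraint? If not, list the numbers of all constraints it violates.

#1 theta × zeta = -3 × (-12) = 36  ✓
#2 |12 − (-5)| = 17  ✓
#3 eps = 4 > 3, so we need theta ≤ 0; theta = -3 ≤ 0  ✓
#4 4delta + 3zeta = 4(6) + 3(-12) = -12  ✓
#5 theta = -3, eps = 4; -3 ≤ 4  ✓
#6 12 / 2 = 6, so 2 divides 12  ✓
#7 beta + eta + alpha = 12 + (-6) + (-5) = 1  ✓
#8 alpha = -5 is odd  ✓
#9 values -3, 12, -6 are pairwise distinct  ✓
#10 theta=-3, delta=6, zeta=-12; 1 of them equals -12  ✓

The assignment satisfies every constraint.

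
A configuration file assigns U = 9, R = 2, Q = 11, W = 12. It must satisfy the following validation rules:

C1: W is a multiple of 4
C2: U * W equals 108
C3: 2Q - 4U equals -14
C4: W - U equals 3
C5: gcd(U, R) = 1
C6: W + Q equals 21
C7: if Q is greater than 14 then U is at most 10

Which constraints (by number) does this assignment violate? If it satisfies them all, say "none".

No — constraint 6 is not satisfied.

C1: 12 / 4 = 3, so 4 divides 12  ✓
C2: U * W = 9 * 12 = 108  ✓
C3: 2Q - 4U = 2(11) - 4(9) = -14  ✓
C4: W - U = 12 - 9 = 3  ✓
C5: gcd(9, 2) = 1  ✓
C6: W + Q = 12 + 11 = 23, not 21  ✗
C7: Q = 11, not > 14; antecedent false, conditional vacuously true  ✓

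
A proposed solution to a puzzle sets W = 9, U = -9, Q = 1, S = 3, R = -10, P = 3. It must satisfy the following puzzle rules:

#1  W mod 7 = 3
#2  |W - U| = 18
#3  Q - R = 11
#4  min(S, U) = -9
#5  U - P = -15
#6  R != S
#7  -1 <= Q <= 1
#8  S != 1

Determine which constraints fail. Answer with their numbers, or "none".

Constraints 1, 5 do not hold.

#1 9 mod 7 = 2, not 3 — fails.
#2 |9 - (-9)| = 18 — holds.
#3 Q - R = 1 - (-10) = 11 — holds.
#4 min(3, -9) = -9 — holds.
#5 U - P = -9 - 3 = -12, not -15 — fails.
#6 R = -10, S = 3; distinct — holds.
#7 Q = 1 lies in [-1, 1] — holds.
#8 S = 3, and 3 ≠ 1 — holds.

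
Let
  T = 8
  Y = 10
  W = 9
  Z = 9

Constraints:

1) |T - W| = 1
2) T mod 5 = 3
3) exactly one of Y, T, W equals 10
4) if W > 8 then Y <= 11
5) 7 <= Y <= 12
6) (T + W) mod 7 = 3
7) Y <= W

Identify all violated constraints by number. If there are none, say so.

1) |8 - 9| = 1  holds
2) 8 mod 5 = 3  holds
3) Y=10, T=8, W=9; 1 of them equals 10  holds
4) W = 9 > 8, so we need Y ≤ 11; Y = 10 ≤ 11  holds
5) Y = 10 lies in [7, 12]  holds
6) T + W = 17; 17 mod 7 = 3  holds
7) Y = 10, W = 9; 10 > 9 (want ≤)  fails

Constraint 7 does not hold.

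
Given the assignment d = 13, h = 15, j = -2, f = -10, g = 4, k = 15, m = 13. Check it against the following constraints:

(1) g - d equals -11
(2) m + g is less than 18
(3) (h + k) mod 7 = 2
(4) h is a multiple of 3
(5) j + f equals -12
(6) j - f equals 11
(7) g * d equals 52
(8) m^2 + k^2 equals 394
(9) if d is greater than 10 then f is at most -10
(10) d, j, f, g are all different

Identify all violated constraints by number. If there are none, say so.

Violated: 1 and 6.

(1) g - d = 4 - 13 = -9, not -11  fails
(2) m + g = 13 + 4 = 17; 17 < 18  holds
(3) h + k = 30; 30 mod 7 = 2  holds
(4) 15 / 3 = 5, so 3 divides 15  holds
(5) j + f = -2 + (-10) = -12  holds
(6) j - f = -2 - (-10) = 8, not 11  fails
(7) g * d = 4 * 13 = 52  holds
(8) m^2 + k^2 = 13^2 + 15^2 = 169 + 225 = 394  holds
(9) d = 13 > 10, so we need f ≤ -10; f = -10 ≤ -10  holds
(10) values 13, -2, -10, 4 are pairwise distinct  holds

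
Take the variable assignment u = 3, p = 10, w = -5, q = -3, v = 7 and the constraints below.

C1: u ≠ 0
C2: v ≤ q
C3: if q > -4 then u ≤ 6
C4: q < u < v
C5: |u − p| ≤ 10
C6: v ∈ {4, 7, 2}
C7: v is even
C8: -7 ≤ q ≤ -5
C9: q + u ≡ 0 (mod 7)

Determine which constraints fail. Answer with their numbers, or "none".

The assignment fails constraints 2, 7, and 8.

C1: u = 3, and 3 ≠ 0  holds
C2: v = 7, q = -3; 7 > -3 (want ≤)  fails
C3: q = -3 > -4, so we need u ≤ 6; u = 3 ≤ 6  holds
C4: values -3 < 3 < 7  holds
C5: |3 − 10| = 7; 7 ≤ 10  holds
C6: v = 7 is in {4, 7, 2}  holds
C7: v = 7 is odd  fails
C8: q = -3 is outside [-7, -5]  fails
C9: q + u = 0; 0 mod 7 = 0  holds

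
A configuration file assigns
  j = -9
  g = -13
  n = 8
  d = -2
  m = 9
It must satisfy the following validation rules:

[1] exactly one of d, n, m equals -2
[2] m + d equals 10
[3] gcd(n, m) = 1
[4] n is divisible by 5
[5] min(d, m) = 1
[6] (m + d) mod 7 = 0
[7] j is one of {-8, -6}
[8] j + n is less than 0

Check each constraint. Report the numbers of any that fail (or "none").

[1] d=-2, n=8, m=9; 1 of them equals -2 — OK.
[2] m + d = 9 + (-2) = 7, not 10 — violated.
[3] gcd(8, 9) = 1 — OK.
[4] 8 = 5*1 + 3, so 5 does not divide 8 — violated.
[5] min(-2, 9) = -2, not 1 — violated.
[6] m + d = 7; 7 mod 7 = 0 — OK.
[7] j = -9 is not in {-8, -6} — violated.
[8] j + n = -9 + 8 = -1; -1 < 0 — OK.

Constraints 2, 4, 5, and 7 are violated.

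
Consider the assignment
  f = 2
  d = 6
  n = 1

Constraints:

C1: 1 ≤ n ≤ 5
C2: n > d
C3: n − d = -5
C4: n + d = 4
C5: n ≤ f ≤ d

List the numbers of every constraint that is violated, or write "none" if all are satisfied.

C1: n = 1 lies in [1, 5]  ✓
C2: n = 1, d = 6; 1 ≤ 6 (want >)  ✗
C3: n − d = 1 − 6 = -5  ✓
C4: n + d = 1 + 6 = 7, not 4  ✗
C5: values 1 ≤ 2 ≤ 6  ✓

Constraints 2 and 4 do not hold.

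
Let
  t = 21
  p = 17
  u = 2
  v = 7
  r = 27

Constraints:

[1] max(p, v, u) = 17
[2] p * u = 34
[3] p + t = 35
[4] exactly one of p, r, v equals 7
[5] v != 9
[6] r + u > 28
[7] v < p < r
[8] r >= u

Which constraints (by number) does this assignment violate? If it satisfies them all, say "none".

Constraint 3 does not hold.

[1] max(17, 7, 2) = 17 — holds.
[2] p * u = 17 * 2 = 34 — holds.
[3] p + t = 17 + 21 = 38, not 35 — fails.
[4] p=17, r=27, v=7; 1 of them equals 7 — holds.
[5] v = 7, and 7 ≠ 9 — holds.
[6] r + u = 27 + 2 = 29; 29 > 28 — holds.
[7] values 7 < 17 < 27 — holds.
[8] r = 27, u = 2; 27 ≥ 2 — holds.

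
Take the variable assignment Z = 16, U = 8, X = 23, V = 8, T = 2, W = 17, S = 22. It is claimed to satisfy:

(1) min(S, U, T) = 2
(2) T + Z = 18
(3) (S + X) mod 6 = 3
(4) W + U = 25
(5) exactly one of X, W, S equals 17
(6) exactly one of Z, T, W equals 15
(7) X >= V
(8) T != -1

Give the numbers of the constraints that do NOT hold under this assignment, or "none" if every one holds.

(1) min(22, 8, 2) = 2 — holds.
(2) T + Z = 2 + 16 = 18 — holds.
(3) S + X = 45; 45 mod 6 = 3 — holds.
(4) W + U = 17 + 8 = 25 — holds.
(5) X=23, W=17, S=22; 1 of them equals 17 — holds.
(6) Z=16, T=2, W=17; 0 of them equal 15, not exactly one — fails.
(7) X = 23, V = 8; 23 ≥ 8 — holds.
(8) T = 2, and 2 ≠ -1 — holds.

No — constraint 6 is not satisfied.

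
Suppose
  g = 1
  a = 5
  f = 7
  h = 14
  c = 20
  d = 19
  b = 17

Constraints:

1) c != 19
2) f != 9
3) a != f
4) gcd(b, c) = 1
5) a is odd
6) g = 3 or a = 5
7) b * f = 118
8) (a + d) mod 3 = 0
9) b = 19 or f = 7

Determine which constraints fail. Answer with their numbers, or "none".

Violated: 7.

1) c = 20, and 20 ≠ 19  yes
2) f = 7, and 7 ≠ 9  yes
3) a = 5, f = 7; distinct  yes
4) gcd(17, 20) = 1  yes
5) a = 5 is odd  yes
6) g = 1 ≠ 3, but a = 5 = 5 (second disjunct)  yes
7) b * f = 17 * 7 = 119, not 118  no
8) a + d = 24; 24 mod 3 = 0  yes
9) b = 17 ≠ 19, but f = 7 = 7 (second disjunct)  yes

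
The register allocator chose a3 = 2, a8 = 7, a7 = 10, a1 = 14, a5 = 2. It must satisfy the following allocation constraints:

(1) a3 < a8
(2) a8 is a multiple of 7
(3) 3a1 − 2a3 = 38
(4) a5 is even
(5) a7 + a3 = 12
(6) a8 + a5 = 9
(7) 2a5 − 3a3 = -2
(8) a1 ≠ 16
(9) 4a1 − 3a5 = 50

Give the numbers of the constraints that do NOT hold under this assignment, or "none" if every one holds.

(1) a3 = 2, a8 = 7; 2 < 7 — holds.
(2) 7 / 7 = 1, so 7 divides 7 — holds.
(3) 3a1 − 2a3 = 3(14) − 2(2) = 38 — holds.
(4) a5 = 2 is even — holds.
(5) a7 + a3 = 10 + 2 = 12 — holds.
(6) a8 + a5 = 7 + 2 = 9 — holds.
(7) 2a5 − 3a3 = 2(2) − 3(2) = -2 — holds.
(8) a1 = 14, and 14 ≠ 16 — holds.
(9) 4a1 − 3a5 = 4(14) − 3(2) = 50 — holds.

No violations.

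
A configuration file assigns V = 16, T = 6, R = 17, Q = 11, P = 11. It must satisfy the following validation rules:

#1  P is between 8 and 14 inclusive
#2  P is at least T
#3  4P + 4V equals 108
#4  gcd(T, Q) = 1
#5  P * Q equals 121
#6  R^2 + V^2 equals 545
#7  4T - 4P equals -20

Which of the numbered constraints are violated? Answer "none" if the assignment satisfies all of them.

#1 P = 11 lies in [8, 14]  ✔
#2 P = 11, T = 6; 11 ≥ 6  ✔
#3 4P + 4V = 4(11) + 4(16) = 108  ✔
#4 gcd(6, 11) = 1  ✔
#5 P * Q = 11 * 11 = 121  ✔
#6 R^2 + V^2 = 17^2 + 16^2 = 289 + 256 = 545  ✔
#7 4T - 4P = 4(6) - 4(11) = -20  ✔

All constraints are satisfied.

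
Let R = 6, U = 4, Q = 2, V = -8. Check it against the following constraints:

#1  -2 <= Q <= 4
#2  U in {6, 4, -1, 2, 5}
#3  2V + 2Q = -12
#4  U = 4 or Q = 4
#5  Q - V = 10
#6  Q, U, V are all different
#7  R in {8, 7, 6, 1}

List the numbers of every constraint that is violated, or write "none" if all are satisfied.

#1 Q = 2 lies in [-2, 4] — holds.
#2 U = 4 is in {6, 4, -1, 2, 5} — holds.
#3 2V + 2Q = 2(-8) + 2(2) = -12 — holds.
#4 U = 4 = 4 (first disjunct) — holds.
#5 Q - V = 2 - (-8) = 10 — holds.
#6 values 2, 4, -8 are pairwise distinct — holds.
#7 R = 6 is in {8, 7, 6, 1} — holds.

All constraints are satisfied.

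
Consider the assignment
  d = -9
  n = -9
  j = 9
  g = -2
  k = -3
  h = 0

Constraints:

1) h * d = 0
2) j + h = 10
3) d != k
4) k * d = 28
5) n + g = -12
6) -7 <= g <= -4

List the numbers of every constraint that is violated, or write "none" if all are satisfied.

1) h * d = 0 * (-9) = 0 — OK.
2) j + h = 9 + 0 = 9, not 10 — violated.
3) d = -9, k = -3; distinct — OK.
4) k * d = -3 * (-9) = 27, not 28 — violated.
5) n + g = -9 + (-2) = -11, not -12 — violated.
6) g = -2 is outside [-7, -4] — violated.

No — constraints 2, 4, 5, and 6 are not satisfied.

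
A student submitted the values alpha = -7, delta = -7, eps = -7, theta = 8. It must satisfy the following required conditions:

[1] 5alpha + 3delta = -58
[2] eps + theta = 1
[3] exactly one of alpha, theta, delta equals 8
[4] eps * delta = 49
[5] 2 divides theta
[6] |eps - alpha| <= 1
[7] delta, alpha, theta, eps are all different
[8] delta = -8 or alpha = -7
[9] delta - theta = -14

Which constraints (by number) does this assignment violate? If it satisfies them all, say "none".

Violated: 1, 7, and 9.

[1] 5alpha + 3delta = 5(-7) + 3(-7) = -56, not -58 — violated.
[2] eps + theta = -7 + 8 = 1 — OK.
[3] alpha=-7, theta=8, delta=-7; 1 of them equals 8 — OK.
[4] eps * delta = -7 * (-7) = 49 — OK.
[5] 8 / 2 = 4, so 2 divides 8 — OK.
[6] |-7 - (-7)| = 0; 0 ≤ 1 — OK.
[7] delta = alpha = -7, not all different — violated.
[8] delta = -7 ≠ -8, but alpha = -7 = -7 (second disjunct) — OK.
[9] delta - theta = -7 - 8 = -15, not -14 — violated.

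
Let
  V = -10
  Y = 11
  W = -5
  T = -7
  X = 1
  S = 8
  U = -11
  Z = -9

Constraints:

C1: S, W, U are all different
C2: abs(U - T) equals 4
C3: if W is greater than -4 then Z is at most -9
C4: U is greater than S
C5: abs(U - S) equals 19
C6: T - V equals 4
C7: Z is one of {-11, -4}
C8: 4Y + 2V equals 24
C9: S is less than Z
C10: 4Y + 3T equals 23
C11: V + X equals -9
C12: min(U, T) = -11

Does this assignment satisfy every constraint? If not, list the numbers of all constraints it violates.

Constraints 4, 6, 7, 9 do not hold.

C1: values 8, -5, -11 are pairwise distinct — holds.
C2: abs(-11 - (-7)) = 4 — holds.
C3: W = -5, not > -4; antecedent false, conditional vacuously true — holds.
C4: U = -11, S = 8; -11 ≤ 8 (want >) — fails.
C5: abs(-11 - 8) = 19 — holds.
C6: T - V = -7 - (-10) = 3, not 4 — fails.
C7: Z = -9 is not in {-11, -4} — fails.
C8: 4Y + 2V = 4(11) + 2(-10) = 24 — holds.
C9: S = 8, Z = -9; 8 ≥ -9 (want <) — fails.
C10: 4Y + 3T = 4(11) + 3(-7) = 23 — holds.
C11: V + X = -10 + 1 = -9 — holds.
C12: min(-11, -7) = -11 — holds.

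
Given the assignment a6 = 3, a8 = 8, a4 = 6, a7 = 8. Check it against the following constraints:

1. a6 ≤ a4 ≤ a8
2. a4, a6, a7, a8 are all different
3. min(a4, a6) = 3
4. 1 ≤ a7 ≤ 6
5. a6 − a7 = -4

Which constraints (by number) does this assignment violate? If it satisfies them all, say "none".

1. values 3 ≤ 6 ≤ 8 — holds.
2. a7 = a8 = 8, not all different — fails.
3. min(6, 3) = 3 — holds.
4. a7 = 8 is outside [1, 6] — fails.
5. a6 − a7 = 3 − 8 = -5, not -4 — fails.

The assignment fails constraints 2, 4, and 5.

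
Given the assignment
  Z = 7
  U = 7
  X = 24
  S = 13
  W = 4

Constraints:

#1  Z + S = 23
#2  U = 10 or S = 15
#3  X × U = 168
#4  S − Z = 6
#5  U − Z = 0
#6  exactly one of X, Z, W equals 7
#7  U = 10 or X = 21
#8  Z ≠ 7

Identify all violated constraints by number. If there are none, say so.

Constraints 1, 2, 7, and 8 are violated.

#1 Z + S = 7 + 13 = 20, not 23 — fails.
#2 U = 7 ≠ 10 and S = 13 ≠ 15; both disjuncts false — fails.
#3 X × U = 24 × 7 = 168 — holds.
#4 S − Z = 13 − 7 = 6 — holds.
#5 U − Z = 7 − 7 = 0 — holds.
#6 X=24, Z=7, W=4; 1 of them equals 7 — holds.
#7 U = 7 ≠ 10 and X = 24 ≠ 21; both disjuncts false — fails.
#8 Z = 7, but 7 is required to differ — fails.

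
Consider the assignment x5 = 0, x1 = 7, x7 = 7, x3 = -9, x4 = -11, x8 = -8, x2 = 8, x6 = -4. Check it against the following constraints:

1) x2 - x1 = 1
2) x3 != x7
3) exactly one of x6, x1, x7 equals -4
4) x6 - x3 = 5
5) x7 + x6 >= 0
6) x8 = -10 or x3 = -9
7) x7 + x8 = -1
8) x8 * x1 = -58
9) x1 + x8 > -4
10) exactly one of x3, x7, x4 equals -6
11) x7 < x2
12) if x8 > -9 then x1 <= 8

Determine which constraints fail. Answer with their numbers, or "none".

Constraints 8 and 10 do not hold.

1) x2 - x1 = 8 - 7 = 1 — satisfied.
2) x3 = -9, x7 = 7; distinct — satisfied.
3) x6=-4, x1=7, x7=7; 1 of them equals -4 — satisfied.
4) x6 - x3 = -4 - (-9) = 5 — satisfied.
5) x7 + x6 = 7 + (-4) = 3; 3 ≥ 0 — satisfied.
6) x8 = -8 ≠ -10, but x3 = -9 = -9 (second disjunct) — satisfied.
7) x7 + x8 = 7 + (-8) = -1 — satisfied.
8) x8 * x1 = -8 * 7 = -56, not -58 — violated.
9) x1 + x8 = 7 + (-8) = -1; -1 > -4 — satisfied.
10) x3=-9, x7=7, x4=-11; 0 of them equal -6, not exactly one — violated.
11) x7 = 7, x2 = 8; 7 < 8 — satisfied.
12) x8 = -8 > -9, so we need x1 ≤ 8; x1 = 7 ≤ 8 — satisfied.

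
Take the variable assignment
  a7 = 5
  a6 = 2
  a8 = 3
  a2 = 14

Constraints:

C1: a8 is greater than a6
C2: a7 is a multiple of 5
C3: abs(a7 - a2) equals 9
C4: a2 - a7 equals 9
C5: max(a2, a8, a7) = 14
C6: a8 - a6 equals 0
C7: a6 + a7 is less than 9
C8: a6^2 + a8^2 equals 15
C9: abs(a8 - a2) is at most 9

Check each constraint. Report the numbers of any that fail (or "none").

The assignment fails constraints 6, 8, and 9.

C1: a8 = 3, a6 = 2; 3 > 2 — holds.
C2: 5 / 5 = 1, so 5 divides 5 — holds.
C3: abs(5 - 14) = 9 — holds.
C4: a2 - a7 = 14 - 5 = 9 — holds.
C5: max(14, 3, 5) = 14 — holds.
C6: a8 - a6 = 3 - 2 = 1, not 0 — does not hold.
C7: a6 + a7 = 2 + 5 = 7; 7 < 9 — holds.
C8: a6^2 + a8^2 = 2^2 + 3^2 = 4 + 9 = 13, not 15 — does not hold.
C9: abs(3 - 14) = 11; 11 > 9, exceeds bound 9 — does not hold.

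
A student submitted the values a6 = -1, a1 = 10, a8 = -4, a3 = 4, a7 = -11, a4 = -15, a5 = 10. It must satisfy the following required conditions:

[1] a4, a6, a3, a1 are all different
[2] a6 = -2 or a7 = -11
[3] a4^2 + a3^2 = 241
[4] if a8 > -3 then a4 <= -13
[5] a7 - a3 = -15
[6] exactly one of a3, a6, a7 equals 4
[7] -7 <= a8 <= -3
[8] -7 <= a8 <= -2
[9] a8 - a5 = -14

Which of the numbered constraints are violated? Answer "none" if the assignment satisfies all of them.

Yes — all constraints hold.

[1] values -15, -1, 4, 10 are pairwise distinct — holds.
[2] a6 = -1 ≠ -2, but a7 = -11 = -11 (second disjunct) — holds.
[3] a4^2 + a3^2 = (-15)^2 + 4^2 = 225 + 16 = 241 — holds.
[4] a8 = -4, not > -3; antecedent false, conditional vacuously true — holds.
[5] a7 - a3 = -11 - 4 = -15 — holds.
[6] a3=4, a6=-1, a7=-11; 1 of them equals 4 — holds.
[7] a8 = -4 lies in [-7, -3] — holds.
[8] a8 = -4 lies in [-7, -2] — holds.
[9] a8 - a5 = -4 - 10 = -14 — holds.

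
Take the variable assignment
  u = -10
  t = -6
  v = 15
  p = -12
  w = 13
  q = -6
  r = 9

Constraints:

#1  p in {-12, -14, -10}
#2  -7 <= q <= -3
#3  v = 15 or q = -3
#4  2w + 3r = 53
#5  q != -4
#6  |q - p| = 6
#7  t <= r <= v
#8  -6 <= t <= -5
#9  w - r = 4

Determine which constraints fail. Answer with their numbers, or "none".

#1 p = -12 is in {-12, -14, -10}  holds
#2 q = -6 lies in [-7, -3]  holds
#3 v = 15 = 15 (first disjunct)  holds
#4 2w + 3r = 2(13) + 3(9) = 53  holds
#5 q = -6, and -6 ≠ -4  holds
#6 |-6 - (-12)| = 6  holds
#7 values -6 <= 9 <= 15  holds
#8 t = -6 lies in [-6, -5]  holds
#9 w - r = 13 - 9 = 4  holds

No violations.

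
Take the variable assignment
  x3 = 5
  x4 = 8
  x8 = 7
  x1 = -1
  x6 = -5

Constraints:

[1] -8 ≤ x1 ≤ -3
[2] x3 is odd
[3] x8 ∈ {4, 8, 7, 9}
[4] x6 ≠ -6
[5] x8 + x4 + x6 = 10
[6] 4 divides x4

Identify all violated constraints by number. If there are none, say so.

Constraint 1 is violated.

[1] x1 = -1 is outside [-8, -3] — does not hold.
[2] x3 = 5 is odd — holds.
[3] x8 = 7 is in {4, 8, 7, 9} — holds.
[4] x6 = -5, and -5 ≠ -6 — holds.
[5] x8 + x4 + x6 = 7 + 8 + (-5) = 10 — holds.
[6] 8 / 4 = 2, so 4 divides 8 — holds.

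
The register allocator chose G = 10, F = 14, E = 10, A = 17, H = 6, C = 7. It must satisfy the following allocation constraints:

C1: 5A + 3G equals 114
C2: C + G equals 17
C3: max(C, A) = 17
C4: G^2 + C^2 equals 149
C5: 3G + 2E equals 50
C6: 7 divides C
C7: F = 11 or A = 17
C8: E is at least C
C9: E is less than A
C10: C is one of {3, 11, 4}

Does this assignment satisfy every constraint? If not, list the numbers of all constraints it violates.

Constraints 1 and 10 are violated.

C1: 5A + 3G = 5(17) + 3(10) = 115, not 114 — fails.
C2: C + G = 7 + 10 = 17 — holds.
C3: max(7, 17) = 17 — holds.
C4: G^2 + C^2 = 10^2 + 7^2 = 100 + 49 = 149 — holds.
C5: 3G + 2E = 3(10) + 2(10) = 50 — holds.
C6: 7 / 7 = 1, so 7 divides 7 — holds.
C7: F = 14 ≠ 11, but A = 17 = 17 (second disjunct) — holds.
C8: E = 10, C = 7; 10 ≥ 7 — holds.
C9: E = 10, A = 17; 10 < 17 — holds.
C10: C = 7 is not in {3, 11, 4} — fails.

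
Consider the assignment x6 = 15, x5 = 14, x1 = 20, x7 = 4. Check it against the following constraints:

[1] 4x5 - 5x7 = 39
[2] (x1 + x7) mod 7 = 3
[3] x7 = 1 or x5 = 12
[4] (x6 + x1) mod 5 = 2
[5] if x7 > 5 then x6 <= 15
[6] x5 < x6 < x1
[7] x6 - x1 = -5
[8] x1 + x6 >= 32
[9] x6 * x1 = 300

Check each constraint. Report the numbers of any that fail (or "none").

[1] 4x5 - 5x7 = 4(14) - 5(4) = 36, not 39 — does not hold.
[2] x1 + x7 = 24; 24 mod 7 = 3 — holds.
[3] x7 = 4 ≠ 1 and x5 = 14 ≠ 12; both disjuncts false — does not hold.
[4] x6 + x1 = 35; 35 mod 5 = 0, not 2 — does not hold.
[5] x7 = 4, not > 5; antecedent false, conditional vacuously true — holds.
[6] values 14 < 15 < 20 — holds.
[7] x6 - x1 = 15 - 20 = -5 — holds.
[8] x1 + x6 = 20 + 15 = 35; 35 ≥ 32 — holds.
[9] x6 * x1 = 15 * 20 = 300 — holds.

Constraints 1, 3, and 4 are violated.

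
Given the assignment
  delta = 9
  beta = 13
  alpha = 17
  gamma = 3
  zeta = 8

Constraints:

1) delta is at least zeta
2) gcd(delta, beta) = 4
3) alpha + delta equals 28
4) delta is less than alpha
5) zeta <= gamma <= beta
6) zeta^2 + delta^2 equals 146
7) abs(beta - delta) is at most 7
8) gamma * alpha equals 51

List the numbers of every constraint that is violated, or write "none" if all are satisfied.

Constraints 2, 3, 5, and 6 are violated.

1) delta = 9, zeta = 8; 9 ≥ 8 — satisfied.
2) gcd(9, 13) = 1, not 4 — violated.
3) alpha + delta = 17 + 9 = 26, not 28 — violated.
4) delta = 9, alpha = 17; 9 < 17 — satisfied.
5) values 8, 3, 13; zeta = 8 is not <= gamma = 3 — violated.
6) zeta^2 + delta^2 = 8^2 + 9^2 = 64 + 81 = 145, not 146 — violated.
7) abs(13 - 9) = 4; 4 ≤ 7 — satisfied.
8) gamma * alpha = 3 * 17 = 51 — satisfied.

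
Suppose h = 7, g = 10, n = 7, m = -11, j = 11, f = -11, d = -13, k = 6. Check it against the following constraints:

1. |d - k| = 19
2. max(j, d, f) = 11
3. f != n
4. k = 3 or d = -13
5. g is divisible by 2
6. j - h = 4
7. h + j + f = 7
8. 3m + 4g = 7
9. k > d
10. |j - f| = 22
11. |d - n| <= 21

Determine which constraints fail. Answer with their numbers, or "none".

1. |-13 - 6| = 19  OK
2. max(11, -13, -11) = 11  OK
3. f = -11, n = 7; distinct  OK
4. k = 6 ≠ 3, but d = -13 = -13 (second disjunct)  OK
5. 10 / 2 = 5, so 2 divides 10  OK
6. j - h = 11 - 7 = 4  OK
7. h + j + f = 7 + 11 + (-11) = 7  OK
8. 3m + 4g = 3(-11) + 4(10) = 7  OK
9. k = 6, d = -13; 6 > -13  OK
10. |11 - (-11)| = 22  OK
11. |-13 - 7| = 20; 20 ≤ 21  OK

No violations.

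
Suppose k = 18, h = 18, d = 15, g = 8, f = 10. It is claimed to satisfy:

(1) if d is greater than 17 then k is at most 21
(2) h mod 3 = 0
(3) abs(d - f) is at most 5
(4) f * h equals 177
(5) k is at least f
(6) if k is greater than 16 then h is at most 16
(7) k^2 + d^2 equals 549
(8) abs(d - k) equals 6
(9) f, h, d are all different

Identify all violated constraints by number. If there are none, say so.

Violated: 4, 6, and 8.

(1) d = 15, not > 17; antecedent false, conditional vacuously true — holds.
(2) 18 mod 3 = 0 — holds.
(3) abs(15 - 10) = 5; 5 ≤ 5 — holds.
(4) f * h = 10 * 18 = 180, not 177 — fails.
(5) k = 18, f = 10; 18 ≥ 10 — holds.
(6) k = 18 > 16, so we need h ≤ 16; but h = 18 > 16 — fails.
(7) k^2 + d^2 = 18^2 + 15^2 = 324 + 225 = 549 — holds.
(8) abs(15 - 18) = 3, not 6 — fails.
(9) values 10, 18, 15 are pairwise distinct — holds.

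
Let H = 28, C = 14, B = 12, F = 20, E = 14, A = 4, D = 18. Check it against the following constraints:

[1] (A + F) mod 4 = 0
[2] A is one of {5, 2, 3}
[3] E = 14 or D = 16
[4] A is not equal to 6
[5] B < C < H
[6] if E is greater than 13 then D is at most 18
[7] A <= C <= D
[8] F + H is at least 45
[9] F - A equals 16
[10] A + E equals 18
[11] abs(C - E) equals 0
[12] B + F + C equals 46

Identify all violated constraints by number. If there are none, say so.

[1] A + F = 24; 24 mod 4 = 0 — OK.
[2] A = 4 is not in {5, 2, 3} — violated.
[3] E = 14 = 14 (first disjunct) — OK.
[4] A = 4, and 4 ≠ 6 — OK.
[5] values 12 < 14 < 28 — OK.
[6] E = 14 > 13, so we need D ≤ 18; D = 18 ≤ 18 — OK.
[7] values 4 <= 14 <= 18 — OK.
[8] F + H = 20 + 28 = 48; 48 ≥ 45 — OK.
[9] F - A = 20 - 4 = 16 — OK.
[10] A + E = 4 + 14 = 18 — OK.
[11] abs(14 - 14) = 0 — OK.
[12] B + F + C = 12 + 20 + 14 = 46 — OK.

Constraint 2 is violated.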